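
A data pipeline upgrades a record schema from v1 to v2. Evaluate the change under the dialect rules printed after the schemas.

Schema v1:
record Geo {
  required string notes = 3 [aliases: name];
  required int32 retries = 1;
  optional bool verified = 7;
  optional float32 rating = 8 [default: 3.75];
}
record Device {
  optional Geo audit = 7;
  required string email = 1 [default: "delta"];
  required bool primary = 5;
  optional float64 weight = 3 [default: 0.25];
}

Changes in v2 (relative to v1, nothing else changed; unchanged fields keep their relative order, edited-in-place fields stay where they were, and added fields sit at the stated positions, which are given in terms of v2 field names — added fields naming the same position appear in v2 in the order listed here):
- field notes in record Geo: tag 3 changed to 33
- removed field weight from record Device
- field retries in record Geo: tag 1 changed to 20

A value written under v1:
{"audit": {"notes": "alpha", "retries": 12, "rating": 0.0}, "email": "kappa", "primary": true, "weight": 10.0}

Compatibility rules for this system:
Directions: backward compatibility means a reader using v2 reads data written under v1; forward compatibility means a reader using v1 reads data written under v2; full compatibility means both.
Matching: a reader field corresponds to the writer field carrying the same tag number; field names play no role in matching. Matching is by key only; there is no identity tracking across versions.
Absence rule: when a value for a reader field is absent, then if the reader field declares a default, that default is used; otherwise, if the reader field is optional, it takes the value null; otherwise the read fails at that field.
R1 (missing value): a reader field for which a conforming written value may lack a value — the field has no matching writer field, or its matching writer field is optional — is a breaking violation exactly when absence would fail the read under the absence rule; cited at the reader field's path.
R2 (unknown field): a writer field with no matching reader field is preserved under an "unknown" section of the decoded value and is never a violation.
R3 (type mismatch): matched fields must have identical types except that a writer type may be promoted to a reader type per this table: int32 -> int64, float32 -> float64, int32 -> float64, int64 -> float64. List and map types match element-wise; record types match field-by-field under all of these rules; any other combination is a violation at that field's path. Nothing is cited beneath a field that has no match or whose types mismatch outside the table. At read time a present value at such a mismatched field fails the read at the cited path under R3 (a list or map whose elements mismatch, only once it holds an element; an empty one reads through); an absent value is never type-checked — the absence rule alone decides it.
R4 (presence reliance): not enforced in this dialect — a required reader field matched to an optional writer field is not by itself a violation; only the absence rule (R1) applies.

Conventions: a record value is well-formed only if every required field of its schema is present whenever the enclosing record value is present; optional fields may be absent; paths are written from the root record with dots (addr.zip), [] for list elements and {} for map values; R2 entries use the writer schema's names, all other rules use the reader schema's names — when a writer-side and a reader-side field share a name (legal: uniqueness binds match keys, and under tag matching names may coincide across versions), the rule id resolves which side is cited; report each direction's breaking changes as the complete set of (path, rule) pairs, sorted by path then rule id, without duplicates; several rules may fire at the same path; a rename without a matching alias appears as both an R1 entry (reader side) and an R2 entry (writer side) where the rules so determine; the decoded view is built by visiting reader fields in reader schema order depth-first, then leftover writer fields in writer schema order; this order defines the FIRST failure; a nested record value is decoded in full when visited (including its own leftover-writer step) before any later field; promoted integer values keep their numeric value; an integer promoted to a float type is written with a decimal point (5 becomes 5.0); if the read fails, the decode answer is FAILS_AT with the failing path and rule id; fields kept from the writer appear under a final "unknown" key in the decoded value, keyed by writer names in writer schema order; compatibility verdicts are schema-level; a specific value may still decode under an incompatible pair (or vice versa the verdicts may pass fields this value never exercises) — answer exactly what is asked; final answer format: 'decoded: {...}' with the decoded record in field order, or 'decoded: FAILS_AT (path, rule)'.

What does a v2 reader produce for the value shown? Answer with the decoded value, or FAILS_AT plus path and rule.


the writer's type comes first in each Device pair
decoding the Device value with the v2 reader:
  read fails at audit.notes under R1 (no fill)
  => FAILS_AT (audit.notes, R1)
the rest of the Device diff is inert for this question:
  removed field weight from record Device -> inert under this dialect — no rule fires on Device and the result does not move
  field retries in record Geo: tag 1 changed to 20 -> changes Device's schema-level verdicts only — the decode of this value is the same

decoded: FAILS_AT (audit.notes, R1)


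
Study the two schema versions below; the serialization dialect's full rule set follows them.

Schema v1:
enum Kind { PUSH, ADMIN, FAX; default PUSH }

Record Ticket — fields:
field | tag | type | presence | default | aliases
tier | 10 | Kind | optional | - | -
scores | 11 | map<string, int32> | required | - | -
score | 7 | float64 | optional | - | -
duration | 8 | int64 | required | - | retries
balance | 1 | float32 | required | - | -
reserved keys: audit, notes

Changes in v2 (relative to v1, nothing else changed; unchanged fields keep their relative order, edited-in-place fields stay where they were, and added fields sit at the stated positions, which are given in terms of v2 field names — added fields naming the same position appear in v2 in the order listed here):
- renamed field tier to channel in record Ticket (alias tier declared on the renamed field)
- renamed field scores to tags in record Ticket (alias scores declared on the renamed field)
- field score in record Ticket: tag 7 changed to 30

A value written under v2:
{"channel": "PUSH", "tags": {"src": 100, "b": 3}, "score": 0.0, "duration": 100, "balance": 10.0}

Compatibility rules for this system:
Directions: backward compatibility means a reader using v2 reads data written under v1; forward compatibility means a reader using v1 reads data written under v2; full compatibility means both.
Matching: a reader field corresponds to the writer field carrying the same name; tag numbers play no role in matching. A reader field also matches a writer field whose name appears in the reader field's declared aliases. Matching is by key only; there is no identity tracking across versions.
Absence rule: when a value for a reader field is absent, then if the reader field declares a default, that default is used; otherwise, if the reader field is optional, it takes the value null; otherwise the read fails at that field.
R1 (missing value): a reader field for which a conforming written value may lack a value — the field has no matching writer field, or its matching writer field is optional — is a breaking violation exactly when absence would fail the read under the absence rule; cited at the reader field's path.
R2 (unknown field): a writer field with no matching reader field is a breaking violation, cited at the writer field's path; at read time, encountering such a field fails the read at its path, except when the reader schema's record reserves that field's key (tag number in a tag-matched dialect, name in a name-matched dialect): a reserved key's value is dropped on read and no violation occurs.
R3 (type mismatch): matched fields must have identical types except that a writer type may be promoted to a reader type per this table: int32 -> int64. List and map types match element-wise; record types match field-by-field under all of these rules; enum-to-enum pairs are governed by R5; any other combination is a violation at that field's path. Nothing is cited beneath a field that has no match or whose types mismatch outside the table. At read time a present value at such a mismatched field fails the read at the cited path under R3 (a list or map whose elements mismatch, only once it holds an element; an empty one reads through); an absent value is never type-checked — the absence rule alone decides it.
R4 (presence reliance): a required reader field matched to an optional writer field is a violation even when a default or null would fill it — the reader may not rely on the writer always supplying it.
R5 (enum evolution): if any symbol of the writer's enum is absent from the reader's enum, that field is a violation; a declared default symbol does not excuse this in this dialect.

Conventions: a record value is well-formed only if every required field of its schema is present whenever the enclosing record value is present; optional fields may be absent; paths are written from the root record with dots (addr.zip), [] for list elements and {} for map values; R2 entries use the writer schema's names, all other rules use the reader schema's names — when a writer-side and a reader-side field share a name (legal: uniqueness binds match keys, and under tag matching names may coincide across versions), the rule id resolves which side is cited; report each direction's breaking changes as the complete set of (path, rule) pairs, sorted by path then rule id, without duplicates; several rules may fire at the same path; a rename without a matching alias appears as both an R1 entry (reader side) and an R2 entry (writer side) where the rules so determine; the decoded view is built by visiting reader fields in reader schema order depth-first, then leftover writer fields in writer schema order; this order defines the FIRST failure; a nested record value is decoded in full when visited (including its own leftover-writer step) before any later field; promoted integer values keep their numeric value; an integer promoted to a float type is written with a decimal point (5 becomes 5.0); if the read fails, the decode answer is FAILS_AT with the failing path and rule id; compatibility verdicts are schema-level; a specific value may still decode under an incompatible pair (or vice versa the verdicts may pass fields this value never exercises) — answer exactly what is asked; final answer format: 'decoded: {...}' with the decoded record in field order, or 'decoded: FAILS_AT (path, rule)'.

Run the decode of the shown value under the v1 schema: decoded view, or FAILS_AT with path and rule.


decoded: FAILS_AT (scores, R1)

each type pair in Ticket: writer, then reader
decoding the Ticket value with the v1 reader:
  tier := null (not supplied -> null)
  read fails at scores under R1 (no fill)
  => FAILS_AT (scores, R1)
remaining Ticket differences; none change what is asked:
  renamed field tier to channel in record Ticket (alias tier declared on the renamed field) -> shifts the Ticket verdicts, not this decode
  field score in record Ticket: tag 7 changed to 30 -> triggers nothing under the printed rules; the Ticket answer is the same either way


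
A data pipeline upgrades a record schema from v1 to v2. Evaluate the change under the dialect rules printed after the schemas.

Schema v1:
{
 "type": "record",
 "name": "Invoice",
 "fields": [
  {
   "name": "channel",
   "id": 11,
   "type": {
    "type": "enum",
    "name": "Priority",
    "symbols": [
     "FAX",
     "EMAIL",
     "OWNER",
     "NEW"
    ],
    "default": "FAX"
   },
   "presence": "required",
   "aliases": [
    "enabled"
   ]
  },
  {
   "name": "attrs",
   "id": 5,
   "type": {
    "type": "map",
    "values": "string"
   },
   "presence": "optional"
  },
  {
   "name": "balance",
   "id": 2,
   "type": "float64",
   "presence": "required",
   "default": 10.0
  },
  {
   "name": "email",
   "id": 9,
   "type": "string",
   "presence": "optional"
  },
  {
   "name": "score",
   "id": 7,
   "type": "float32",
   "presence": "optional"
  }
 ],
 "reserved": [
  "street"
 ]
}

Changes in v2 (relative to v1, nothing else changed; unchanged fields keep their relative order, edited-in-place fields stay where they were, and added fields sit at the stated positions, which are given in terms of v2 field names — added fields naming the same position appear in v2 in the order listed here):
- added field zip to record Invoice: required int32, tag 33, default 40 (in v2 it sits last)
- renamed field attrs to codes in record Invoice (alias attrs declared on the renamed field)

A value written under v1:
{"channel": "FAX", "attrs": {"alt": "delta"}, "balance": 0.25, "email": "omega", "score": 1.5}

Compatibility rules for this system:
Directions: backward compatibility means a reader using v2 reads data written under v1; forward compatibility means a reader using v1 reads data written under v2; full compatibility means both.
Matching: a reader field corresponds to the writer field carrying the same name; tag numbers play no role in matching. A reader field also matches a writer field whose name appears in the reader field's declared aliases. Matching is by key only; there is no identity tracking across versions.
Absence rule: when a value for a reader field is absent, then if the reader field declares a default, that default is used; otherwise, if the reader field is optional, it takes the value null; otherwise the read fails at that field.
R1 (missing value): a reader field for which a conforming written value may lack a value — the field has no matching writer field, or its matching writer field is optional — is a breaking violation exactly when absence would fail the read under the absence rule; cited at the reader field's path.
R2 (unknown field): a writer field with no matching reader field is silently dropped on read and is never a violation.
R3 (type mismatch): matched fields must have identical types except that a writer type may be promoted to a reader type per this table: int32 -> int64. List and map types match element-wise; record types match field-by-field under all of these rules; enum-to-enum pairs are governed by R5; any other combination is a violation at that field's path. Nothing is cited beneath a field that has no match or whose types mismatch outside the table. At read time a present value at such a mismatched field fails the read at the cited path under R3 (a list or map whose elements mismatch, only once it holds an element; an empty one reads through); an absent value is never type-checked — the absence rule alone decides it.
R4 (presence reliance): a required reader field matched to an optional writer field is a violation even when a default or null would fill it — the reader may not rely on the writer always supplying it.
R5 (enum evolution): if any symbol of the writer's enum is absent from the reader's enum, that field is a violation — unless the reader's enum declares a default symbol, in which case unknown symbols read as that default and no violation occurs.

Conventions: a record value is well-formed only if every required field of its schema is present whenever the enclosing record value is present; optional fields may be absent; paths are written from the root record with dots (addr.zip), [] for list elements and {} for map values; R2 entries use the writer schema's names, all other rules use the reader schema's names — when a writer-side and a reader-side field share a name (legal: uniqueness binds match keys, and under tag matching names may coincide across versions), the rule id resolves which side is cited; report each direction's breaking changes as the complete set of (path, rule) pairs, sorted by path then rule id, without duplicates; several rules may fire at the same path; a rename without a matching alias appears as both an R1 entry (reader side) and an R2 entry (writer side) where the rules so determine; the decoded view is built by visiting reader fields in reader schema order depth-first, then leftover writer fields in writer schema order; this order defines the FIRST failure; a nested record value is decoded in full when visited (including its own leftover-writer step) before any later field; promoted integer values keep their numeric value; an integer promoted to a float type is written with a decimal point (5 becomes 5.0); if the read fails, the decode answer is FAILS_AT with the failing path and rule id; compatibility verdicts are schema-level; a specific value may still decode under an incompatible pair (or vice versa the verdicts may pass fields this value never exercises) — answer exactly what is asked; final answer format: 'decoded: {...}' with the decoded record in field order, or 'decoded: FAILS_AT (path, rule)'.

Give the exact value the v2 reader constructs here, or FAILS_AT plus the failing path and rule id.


decoded: {"channel": "FAX", "codes": {"alt": "delta"}, "balance": 0.25, "email": "omega", "score": 1.5, "zip": 40}

arrows below run writer -> reader for Invoice
decoding the Invoice value with the v2 reader:
  channel := "FAX"
  codes := {"alt": "delta"} (from writer attrs)
  balance := 0.25
  email := "omega"
  score := 1.5
  zip := 40 (missing; default applied)
  => decoded: {"channel": "FAX", "codes": {"alt": "delta"}, "balance": 0.25, "email": "omega", "score": 1.5, "zip": 40}


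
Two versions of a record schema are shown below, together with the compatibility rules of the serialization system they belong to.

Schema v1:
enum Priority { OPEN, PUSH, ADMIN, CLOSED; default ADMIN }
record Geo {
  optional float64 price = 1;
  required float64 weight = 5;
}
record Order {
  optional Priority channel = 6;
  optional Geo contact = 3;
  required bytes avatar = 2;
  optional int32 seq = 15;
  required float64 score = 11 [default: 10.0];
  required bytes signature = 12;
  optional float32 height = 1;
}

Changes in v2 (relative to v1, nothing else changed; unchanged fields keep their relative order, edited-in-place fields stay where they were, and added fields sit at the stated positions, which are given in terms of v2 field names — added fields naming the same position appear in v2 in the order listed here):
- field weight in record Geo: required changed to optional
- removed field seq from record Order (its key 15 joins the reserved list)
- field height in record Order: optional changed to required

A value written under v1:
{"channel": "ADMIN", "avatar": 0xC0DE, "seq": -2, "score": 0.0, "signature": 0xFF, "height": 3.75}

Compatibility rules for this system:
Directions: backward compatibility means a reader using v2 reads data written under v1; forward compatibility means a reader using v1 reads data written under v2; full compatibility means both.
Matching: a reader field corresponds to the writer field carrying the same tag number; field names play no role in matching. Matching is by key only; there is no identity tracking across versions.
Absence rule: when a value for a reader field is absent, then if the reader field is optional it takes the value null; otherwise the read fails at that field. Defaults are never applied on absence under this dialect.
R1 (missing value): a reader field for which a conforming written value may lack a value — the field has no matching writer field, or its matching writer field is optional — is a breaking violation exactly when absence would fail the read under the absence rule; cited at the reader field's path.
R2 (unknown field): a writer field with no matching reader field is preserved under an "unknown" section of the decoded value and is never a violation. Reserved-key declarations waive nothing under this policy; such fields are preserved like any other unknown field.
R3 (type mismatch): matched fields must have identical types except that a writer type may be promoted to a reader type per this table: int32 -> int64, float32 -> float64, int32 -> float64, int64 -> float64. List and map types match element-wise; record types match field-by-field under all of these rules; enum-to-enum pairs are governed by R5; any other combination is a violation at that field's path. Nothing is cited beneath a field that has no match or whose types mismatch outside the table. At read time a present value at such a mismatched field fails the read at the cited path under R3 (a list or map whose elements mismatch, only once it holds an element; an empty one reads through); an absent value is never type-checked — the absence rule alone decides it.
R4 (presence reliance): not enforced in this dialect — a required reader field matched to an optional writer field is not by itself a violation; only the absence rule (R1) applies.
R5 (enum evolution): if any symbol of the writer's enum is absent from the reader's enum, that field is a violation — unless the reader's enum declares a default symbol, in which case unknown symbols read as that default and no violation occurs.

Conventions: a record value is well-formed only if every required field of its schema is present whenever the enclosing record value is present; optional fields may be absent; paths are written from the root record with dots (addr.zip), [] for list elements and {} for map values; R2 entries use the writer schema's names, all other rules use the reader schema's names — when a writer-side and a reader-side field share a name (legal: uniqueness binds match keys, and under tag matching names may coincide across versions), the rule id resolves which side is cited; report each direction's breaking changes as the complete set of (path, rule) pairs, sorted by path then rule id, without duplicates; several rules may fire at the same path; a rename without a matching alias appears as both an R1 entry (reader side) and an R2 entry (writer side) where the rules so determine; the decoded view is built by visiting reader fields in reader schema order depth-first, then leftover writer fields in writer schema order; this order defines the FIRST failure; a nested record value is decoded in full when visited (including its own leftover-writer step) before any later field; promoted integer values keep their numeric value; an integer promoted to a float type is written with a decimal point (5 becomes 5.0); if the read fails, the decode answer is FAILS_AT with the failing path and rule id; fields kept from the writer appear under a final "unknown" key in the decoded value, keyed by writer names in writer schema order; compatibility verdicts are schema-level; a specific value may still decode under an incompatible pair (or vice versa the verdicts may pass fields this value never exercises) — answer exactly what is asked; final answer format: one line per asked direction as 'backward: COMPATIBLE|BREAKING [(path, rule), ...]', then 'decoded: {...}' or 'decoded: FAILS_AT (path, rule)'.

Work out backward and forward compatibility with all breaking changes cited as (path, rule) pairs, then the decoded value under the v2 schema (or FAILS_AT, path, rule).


backward: BREAKING [(height, R1)]; forward: BREAKING [(contact.weight, R1)]; decoded: {"channel": "ADMIN", "contact": null, "avatar": 0xC0DE, "score": 0.0, "signature": 0xFF, "height": 3.75, "unknown": {"seq": -2}}

the writer's type comes first in each Order pair
backward analysis of Order with v2 as reader and v1 as writer:
  Priority -> Priority, writer optional: channel aligns to channel
  Geo -> Geo, writer optional: contact aligns to contact
  bytes -> bytes, writer required: avatar aligns to avatar
  float64 -> float64, writer required: score aligns to score
  bytes -> bytes, writer required: signature aligns to signature
  float32 -> float32, writer optional: height aligns to height
  writer field seq has no reader counterpart
  float64 -> float64, writer optional: contact.price aligns to contact.price
  float64 -> float64, writer required: contact.weight aligns to contact.weight
  violation R1 at height
  backward on Order therefore BREAKING (1)
forward analysis of Order with v1 as reader and v2 as writer:
  Priority -> Priority, writer optional: channel aligns to channel
  Geo -> Geo, writer optional: contact aligns to contact
  bytes -> bytes, writer required: avatar aligns to avatar
  seq: no writer match
  float64 -> float64, writer required: score aligns to score
  bytes -> bytes, writer required: signature aligns to signature
  float32 -> float32, writer required: height aligns to height
  float64 -> float64, writer optional: contact.price aligns to contact.price
  float64 -> float64, writer optional: contact.weight aligns to contact.weight
  violation R1 at contact.weight
  forward on Order therefore BREAKING (1)
decoding the Order value with the v2 reader:
  channel := "ADMIN"
  contact := null (not supplied -> null)
  avatar := 0xC0DE
  score := 0.0
  signature := 0xFF
  height := 3.75
  writer seq: kept under "unknown"
  => decoded: {"channel": "ADMIN", "contact": null, "avatar": 0xC0DE, "score": 0.0, "signature": 0xFF, "height": 3.75, "unknown": {"seq": -2}}


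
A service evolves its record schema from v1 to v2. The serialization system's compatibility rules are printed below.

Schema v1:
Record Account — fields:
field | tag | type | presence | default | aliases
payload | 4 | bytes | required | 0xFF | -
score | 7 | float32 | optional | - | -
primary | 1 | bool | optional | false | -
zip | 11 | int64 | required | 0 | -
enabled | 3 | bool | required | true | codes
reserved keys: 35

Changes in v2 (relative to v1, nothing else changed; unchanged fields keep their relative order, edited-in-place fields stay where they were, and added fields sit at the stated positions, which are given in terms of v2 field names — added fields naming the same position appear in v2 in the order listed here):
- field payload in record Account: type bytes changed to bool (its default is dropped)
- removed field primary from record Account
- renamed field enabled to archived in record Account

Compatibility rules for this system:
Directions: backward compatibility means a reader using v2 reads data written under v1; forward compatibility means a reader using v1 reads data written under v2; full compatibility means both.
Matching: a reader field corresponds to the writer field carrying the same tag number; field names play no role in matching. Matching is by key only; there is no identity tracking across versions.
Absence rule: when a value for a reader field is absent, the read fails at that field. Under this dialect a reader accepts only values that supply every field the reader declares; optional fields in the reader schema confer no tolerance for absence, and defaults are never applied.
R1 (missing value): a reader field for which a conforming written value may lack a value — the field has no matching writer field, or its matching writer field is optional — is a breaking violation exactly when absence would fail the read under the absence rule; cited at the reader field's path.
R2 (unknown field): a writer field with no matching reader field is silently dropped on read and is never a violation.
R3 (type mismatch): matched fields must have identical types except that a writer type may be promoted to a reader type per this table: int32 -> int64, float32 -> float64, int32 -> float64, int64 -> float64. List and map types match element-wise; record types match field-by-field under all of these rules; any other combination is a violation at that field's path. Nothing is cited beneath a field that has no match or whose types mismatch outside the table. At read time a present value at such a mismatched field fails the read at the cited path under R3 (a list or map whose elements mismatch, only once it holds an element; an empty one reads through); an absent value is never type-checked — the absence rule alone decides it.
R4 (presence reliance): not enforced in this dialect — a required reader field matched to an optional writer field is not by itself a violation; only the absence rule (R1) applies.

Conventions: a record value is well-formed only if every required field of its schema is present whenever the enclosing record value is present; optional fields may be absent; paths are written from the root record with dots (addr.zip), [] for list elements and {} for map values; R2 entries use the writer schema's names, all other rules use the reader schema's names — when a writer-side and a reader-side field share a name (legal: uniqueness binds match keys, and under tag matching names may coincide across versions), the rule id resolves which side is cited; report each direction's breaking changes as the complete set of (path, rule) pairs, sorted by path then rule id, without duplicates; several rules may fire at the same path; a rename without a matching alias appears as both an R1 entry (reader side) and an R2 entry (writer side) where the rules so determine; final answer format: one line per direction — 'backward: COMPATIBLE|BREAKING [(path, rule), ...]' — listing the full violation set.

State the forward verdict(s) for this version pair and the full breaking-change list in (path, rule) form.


forward: BREAKING [(payload, R3), (primary, R1), (score, R1)]

each type pair in Account: writer, then reader
checking forward for Account: reader v1 against writer v2:
  writer required, bool -> bytes: reader payload maps from writer payload
  writer optional, float32 -> float32: reader score maps from writer score
  primary: no writer-side match
  writer required, int64 -> int64: reader zip maps from writer zip
  writer required, bool -> bool: reader enabled maps from writer archived
  R3 fires at payload
  R1 fires at primary
  R1 fires at score
  => forward verdict for Account: BREAKING, 3 violation(s)
checking off the Account differences that do not matter here:
  removed field primary from record Account -> affects backward compatibility only, which is not asked
  renamed field enabled to archived in record Account -> fires no rule on Account, leaving the asked answer as it is


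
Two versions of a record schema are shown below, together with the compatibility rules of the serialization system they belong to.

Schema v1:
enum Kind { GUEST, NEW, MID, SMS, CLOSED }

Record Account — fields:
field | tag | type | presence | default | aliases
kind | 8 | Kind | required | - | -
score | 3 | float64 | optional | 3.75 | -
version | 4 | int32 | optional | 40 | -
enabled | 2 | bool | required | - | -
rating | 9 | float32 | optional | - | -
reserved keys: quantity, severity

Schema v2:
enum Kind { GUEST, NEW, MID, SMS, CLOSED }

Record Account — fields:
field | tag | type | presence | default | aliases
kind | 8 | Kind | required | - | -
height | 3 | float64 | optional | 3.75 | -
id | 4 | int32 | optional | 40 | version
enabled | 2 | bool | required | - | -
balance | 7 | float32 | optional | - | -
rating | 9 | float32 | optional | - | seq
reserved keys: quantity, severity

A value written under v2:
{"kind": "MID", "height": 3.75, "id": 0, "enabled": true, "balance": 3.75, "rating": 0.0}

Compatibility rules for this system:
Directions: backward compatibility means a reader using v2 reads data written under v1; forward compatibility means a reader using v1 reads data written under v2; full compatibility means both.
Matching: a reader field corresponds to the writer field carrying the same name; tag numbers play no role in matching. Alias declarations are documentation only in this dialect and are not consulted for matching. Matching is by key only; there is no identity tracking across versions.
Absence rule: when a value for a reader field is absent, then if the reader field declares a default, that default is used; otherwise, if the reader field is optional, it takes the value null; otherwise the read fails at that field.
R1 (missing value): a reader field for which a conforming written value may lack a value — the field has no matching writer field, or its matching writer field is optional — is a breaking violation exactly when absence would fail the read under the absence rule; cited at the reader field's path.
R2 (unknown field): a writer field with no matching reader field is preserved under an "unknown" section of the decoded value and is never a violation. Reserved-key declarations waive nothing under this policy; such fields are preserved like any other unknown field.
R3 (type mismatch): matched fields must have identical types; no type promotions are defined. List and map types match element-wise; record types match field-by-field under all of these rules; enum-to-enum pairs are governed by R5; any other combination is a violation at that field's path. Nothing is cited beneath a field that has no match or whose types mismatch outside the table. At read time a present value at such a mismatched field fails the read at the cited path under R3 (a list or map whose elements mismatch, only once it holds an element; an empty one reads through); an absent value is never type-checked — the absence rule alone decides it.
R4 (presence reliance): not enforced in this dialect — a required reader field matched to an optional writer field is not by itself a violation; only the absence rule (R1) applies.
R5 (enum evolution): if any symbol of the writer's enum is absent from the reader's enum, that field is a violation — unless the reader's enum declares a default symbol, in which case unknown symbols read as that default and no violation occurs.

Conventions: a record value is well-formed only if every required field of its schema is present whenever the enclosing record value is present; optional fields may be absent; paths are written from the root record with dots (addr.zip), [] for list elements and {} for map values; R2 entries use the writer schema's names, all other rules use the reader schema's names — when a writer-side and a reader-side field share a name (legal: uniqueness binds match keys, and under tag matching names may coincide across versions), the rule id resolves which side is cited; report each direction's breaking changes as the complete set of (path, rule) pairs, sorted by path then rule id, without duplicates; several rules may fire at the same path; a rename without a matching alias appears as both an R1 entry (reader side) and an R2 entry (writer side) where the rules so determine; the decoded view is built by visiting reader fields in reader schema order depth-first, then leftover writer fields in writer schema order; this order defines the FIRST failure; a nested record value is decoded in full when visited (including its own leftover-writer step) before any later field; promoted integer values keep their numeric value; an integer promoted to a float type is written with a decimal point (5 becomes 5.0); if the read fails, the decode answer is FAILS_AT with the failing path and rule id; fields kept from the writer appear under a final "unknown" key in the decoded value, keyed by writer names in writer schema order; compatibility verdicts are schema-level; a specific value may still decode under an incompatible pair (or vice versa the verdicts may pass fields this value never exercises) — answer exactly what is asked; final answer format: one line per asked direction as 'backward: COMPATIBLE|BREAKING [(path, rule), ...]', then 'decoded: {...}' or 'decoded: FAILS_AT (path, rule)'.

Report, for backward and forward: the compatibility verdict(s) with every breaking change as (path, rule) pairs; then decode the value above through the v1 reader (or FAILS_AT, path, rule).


the writer's type comes first in each Account pair
backward on Account — v2 reading data written by v1:
  kind: Kind -> Kind, writer required; from kind
  no writer field matches reader height
  no writer field matches reader id
  enabled: bool -> bool, writer required; from enabled
  no writer field matches reader balance
  rating: float32 -> float32, writer optional; from rating
  writer field score has no reader counterpart
  writer field version has no reader counterpart
  => backward verdict for Account: COMPATIBLE, no violations
forward on Account — v1 reading data written by v2:
  kind: Kind -> Kind, writer required; from kind
  no writer field matches reader score
  no writer field matches reader version
  enabled: bool -> bool, writer required; from enabled
  rating: float32 -> float32, writer optional; from rating
  writer field height has no reader counterpart
  writer field id has no reader counterpart
  writer field balance has no reader counterpart
  => forward verdict for Account: COMPATIBLE, no violations
decode (reader v1):
  kind := "MID"
  score := 3.75 (absent -> default)
  version := 40 (absent -> default)
  enabled := true
  rating := 0.0
  writer height: kept under "unknown"
  writer id: kept under "unknown"
  writer balance: kept under "unknown"
  => decoded: {"kind": "MID", "score": 3.75, "version": 40, "enabled": true, "rating": 0.0, "unknown": {"height": 3.75, "id": 0, "balance": 3.75}}

backward: COMPATIBLE []; forward: COMPATIBLE []; decoded: {"kind": "MID", "score": 3.75, "version": 40, "enabled": true, "rating": 0.0, "unknown": {"height": 3.75, "id": 0, "balance": 3.75}}


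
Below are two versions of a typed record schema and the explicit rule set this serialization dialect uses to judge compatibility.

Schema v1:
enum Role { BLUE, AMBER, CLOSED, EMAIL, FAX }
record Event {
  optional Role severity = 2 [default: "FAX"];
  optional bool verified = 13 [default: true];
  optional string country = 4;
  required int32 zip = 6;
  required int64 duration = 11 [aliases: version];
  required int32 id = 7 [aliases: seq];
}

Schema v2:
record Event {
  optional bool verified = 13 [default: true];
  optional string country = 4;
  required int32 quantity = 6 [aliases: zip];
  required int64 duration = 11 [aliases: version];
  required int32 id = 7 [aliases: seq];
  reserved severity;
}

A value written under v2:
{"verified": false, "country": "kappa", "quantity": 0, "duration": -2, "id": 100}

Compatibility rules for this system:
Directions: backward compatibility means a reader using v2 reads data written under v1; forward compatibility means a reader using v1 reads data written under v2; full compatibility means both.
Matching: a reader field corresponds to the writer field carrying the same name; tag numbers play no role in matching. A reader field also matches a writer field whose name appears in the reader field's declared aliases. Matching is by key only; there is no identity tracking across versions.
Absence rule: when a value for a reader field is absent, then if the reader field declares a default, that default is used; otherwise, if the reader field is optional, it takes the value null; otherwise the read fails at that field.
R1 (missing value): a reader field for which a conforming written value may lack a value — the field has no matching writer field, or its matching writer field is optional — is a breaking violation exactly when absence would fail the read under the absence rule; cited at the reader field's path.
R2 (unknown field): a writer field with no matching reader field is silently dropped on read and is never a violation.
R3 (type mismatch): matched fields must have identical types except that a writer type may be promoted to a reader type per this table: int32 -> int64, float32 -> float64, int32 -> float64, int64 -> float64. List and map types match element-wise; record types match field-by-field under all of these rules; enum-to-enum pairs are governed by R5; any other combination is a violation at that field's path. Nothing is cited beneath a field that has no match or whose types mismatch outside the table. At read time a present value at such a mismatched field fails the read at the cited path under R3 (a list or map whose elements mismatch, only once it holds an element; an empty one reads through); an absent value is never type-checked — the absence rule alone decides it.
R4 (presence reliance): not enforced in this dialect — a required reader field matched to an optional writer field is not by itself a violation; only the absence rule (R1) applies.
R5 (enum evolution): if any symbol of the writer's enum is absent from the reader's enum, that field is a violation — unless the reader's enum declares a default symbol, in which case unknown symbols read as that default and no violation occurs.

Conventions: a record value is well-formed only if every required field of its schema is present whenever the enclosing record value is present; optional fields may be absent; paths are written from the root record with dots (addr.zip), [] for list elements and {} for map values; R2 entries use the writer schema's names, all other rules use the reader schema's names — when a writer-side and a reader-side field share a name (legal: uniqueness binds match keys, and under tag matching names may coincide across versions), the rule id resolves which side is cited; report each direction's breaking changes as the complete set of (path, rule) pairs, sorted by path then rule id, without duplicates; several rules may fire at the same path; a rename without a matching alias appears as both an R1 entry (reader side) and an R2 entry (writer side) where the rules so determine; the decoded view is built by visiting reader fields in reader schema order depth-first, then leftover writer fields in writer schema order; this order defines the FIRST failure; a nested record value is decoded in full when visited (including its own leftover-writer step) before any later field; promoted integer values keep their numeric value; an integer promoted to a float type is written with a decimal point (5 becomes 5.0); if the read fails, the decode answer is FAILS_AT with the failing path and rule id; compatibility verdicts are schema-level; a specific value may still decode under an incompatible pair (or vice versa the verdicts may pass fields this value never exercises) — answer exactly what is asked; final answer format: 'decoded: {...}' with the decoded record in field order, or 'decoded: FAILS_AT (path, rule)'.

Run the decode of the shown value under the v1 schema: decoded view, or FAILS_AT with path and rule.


in Event below, arrows point writer -> reader
decoding the Event value with the v1 reader:
  severity := "FAX" (absent -> default)
  verified := false
  country := "kappa"
  read fails at zip under R1 (no fill)
  => FAILS_AT (zip, R1)
the rest of the Event diff is inert for this question:
  removed field severity from record Event (its key "severity" joins the reserved list) -> no rule fires on it and the decoded Event view is identical with or without it

decoded: FAILS_AT (zip, R1)
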